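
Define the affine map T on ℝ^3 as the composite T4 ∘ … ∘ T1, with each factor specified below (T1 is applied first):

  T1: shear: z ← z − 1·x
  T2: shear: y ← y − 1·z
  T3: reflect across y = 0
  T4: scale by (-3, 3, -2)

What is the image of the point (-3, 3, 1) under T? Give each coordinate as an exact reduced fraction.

T1 shear: z ← z − 1·x: (-3, 3, 1) → (-3, 3, 4)
T2 shear: y ← y − 1·z: (-3, 3, 4) → (-3, -1, 4)
T3 reflect across y = 0: (-3, -1, 4) → (-3, 1, 4)
T4 scale by (-3, 3, -2): (-3, 1, 4) → (9, 3, -8)

T(p) = (9, 3, -8)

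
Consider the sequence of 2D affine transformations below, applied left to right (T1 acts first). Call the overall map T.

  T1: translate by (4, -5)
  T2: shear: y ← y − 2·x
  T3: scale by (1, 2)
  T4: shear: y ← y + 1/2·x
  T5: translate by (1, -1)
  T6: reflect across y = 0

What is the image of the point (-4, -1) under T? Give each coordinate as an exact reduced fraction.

T1 translate by (4, -5): (-4, -1) → (0, -6)
T2 shear: y ← y − 2·x: (0, -6) → (0, -6)
T3 scale by (1, 2): (0, -6) → (0, -12)
T4 shear: y ← y + 1/2·x: (0, -12) → (0, -12)
T5 translate by (1, -1): (0, -12) → (1, -13)
T6 reflect across y = 0: (1, -13) → (1, 13)

T(p) = (1, 13)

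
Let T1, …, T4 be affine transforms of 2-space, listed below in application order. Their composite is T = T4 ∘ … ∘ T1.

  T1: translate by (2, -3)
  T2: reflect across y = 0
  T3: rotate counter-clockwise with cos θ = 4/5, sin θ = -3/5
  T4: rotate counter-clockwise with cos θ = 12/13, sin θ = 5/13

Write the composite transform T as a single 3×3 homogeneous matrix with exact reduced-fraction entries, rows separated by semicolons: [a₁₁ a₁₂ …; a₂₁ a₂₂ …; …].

T = [63/65 -16/65 174/65; -16/65 -63/65 157/65; 0 0 1]

T1 = [1 0 2; 0 1 -3; 0 0 1]
T2·T1 = [1 0 2; 0 -1 3; 0 0 1]
T3·…·T1 = [4/5 -3/5 17/5; -3/5 -4/5 6/5; 0 0 1]
T4·…·T1 = [63/65 -16/65 174/65; -16/65 -63/65 157/65; 0 0 1]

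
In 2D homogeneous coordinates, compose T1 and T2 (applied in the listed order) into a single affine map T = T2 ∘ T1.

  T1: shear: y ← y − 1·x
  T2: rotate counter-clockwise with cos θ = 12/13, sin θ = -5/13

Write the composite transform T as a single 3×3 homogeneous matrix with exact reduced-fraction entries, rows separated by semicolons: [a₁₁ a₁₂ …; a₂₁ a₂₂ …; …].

T1 = [1 0 0; -1 1 0; 0 0 1]
T2·T1 = [7/13 5/13 0; -17/13 12/13 0; 0 0 1]

T = [7/13 5/13 0; -17/13 12/13 0; 0 0 1]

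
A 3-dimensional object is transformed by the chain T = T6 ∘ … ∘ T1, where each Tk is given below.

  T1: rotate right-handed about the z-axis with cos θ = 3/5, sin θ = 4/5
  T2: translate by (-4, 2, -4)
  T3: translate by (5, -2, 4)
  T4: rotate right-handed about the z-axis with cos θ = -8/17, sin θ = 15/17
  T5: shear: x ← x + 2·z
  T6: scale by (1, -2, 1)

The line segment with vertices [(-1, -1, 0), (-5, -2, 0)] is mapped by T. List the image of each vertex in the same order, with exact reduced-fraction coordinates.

image vertices: (57/85, -292/85, 0), (406/85, -356/85, 0)

T1 rotate right-handed about the z-axis with cos θ = 3/5, sin θ = 4/5: (-1, -1, 0) → (1/5, -7/5, 0); (-5, -2, 0) → (-7/5, -26/5, 0)
T2 translate by (-4, 2, -4): (1/5, -7/5, 0) → (-19/5, 3/5, -4); (-7/5, -26/5, 0) → (-27/5, -16/5, -4)
T3 translate by (5, -2, 4): (-19/5, 3/5, -4) → (6/5, -7/5, 0); (-27/5, -16/5, -4) → (-2/5, -26/5, 0)
T4 rotate right-handed about the z-axis with cos θ = -8/17, sin θ = 15/17: (6/5, -7/5, 0) → (57/85, 146/85, 0); (-2/5, -26/5, 0) → (406/85, 178/85, 0)
T5 shear: x ← x + 2·z: (57/85, 146/85, 0) → (57/85, 146/85, 0); (406/85, 178/85, 0) → (406/85, 178/85, 0)
T6 scale by (1, -2, 1): (57/85, 146/85, 0) → (57/85, -292/85, 0); (406/85, 178/85, 0) → (406/85, -356/85, 0)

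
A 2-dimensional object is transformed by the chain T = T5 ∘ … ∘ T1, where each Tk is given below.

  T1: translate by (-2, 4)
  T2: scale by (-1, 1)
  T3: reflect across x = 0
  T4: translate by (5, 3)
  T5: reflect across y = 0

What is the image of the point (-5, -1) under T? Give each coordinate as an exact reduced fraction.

T1 translate by (-2, 4): (-5, -1) → (-7, 3)
T2 scale by (-1, 1): (-7, 3) → (7, 3)
T3 reflect across x = 0: (7, 3) → (-7, 3)
T4 translate by (5, 3): (-7, 3) → (-2, 6)
T5 reflect across y = 0: (-2, 6) → (-2, -6)

T(p) = (-2, -6)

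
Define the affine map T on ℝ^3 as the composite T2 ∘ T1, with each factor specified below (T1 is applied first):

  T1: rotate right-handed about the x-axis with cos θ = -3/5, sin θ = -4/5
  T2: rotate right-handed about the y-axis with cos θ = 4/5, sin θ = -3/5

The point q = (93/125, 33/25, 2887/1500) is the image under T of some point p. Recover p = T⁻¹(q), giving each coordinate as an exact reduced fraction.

T1 = [1 0 0 0; 0 -3/5 4/5 0; 0 -4/5 -3/5 0; 0 0 0 1]
T2·T1 = [4/5 12/25 9/25 0; 0 -3/5 4/5 0; 3/5 -16/25 -12/25 0; 0 0 0 1]
det M = 1; M⁻¹ = [4/5 0 3/5 0; 12/25 -3/5 -16/25 0; 9/25 4/5 -12/25 0; 0 0 0 1]
M⁻¹ · (93/125, 33/25, 2887/1500)ᵀ = (7/4, -5/3, 2/5)ᵀ

p = (7/4, -5/3, 2/5)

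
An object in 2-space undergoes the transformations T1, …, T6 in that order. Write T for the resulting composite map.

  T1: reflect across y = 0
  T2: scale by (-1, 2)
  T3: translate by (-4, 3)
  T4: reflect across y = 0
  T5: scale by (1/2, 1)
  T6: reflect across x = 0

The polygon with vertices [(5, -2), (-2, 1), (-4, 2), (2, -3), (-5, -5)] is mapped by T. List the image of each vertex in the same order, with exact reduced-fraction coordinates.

T1 reflect across y = 0: (5, -2) → (5, 2); (-2, 1) → (-2, -1); (-4, 2) → (-4, -2); (2, -3) → (2, 3); (-5, -5) → (-5, 5)
T2 scale by (-1, 2): (5, 2) → (-5, 4); (-2, -1) → (2, -2); (-4, -2) → (4, -4); (2, 3) → (-2, 6); (-5, 5) → (5, 10)
T3 translate by (-4, 3): (-5, 4) → (-9, 7); (2, -2) → (-2, 1); (4, -4) → (0, -1); (-2, 6) → (-6, 9); (5, 10) → (1, 13)
T4 reflect across y = 0: (-9, 7) → (-9, -7); (-2, 1) → (-2, -1); (0, -1) → (0, 1); (-6, 9) → (-6, -9); (1, 13) → (1, -13)
T5 scale by (1/2, 1): (-9, -7) → (-9/2, -7); (-2, -1) → (-1, -1); (0, 1) → (0, 1); (-6, -9) → (-3, -9); (1, -13) → (1/2, -13)
T6 reflect across x = 0: (-9/2, -7) → (9/2, -7); (-1, -1) → (1, -1); (0, 1) → (0, 1); (-3, -9) → (3, -9); (1/2, -13) → (-1/2, -13)

image vertices: (9/2, -7), (1, -1), (0, 1), (3, -9), (-1/2, -13)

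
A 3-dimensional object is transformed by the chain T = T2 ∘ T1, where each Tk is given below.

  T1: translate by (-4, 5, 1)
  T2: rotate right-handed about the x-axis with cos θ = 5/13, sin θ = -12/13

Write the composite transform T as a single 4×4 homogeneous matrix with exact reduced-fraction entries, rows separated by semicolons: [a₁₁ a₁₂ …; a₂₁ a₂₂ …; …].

T1 = [1 0 0 -4; 0 1 0 5; 0 0 1 1; 0 0 0 1]
T2·T1 = [1 0 0 -4; 0 5/13 12/13 37/13; 0 -12/13 5/13 -55/13; 0 0 0 1]

T = [1 0 0 -4; 0 5/13 12/13 37/13; 0 -12/13 5/13 -55/13; 0 0 0 1]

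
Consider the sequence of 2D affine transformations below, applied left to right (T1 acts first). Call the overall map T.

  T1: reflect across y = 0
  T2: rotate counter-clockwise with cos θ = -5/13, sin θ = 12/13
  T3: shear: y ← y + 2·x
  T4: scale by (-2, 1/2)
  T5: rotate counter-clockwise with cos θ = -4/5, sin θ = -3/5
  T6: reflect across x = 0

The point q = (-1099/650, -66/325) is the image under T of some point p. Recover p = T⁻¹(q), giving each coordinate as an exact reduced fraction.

p = (4/5, 1)

T1 = [1 0 0; 0 -1 0; 0 0 1]
T2·T1 = [-5/13 12/13 0; 12/13 5/13 0; 0 0 1]
T3·…·T1 = [-5/13 12/13 0; 2/13 29/13 0; 0 0 1]
T4·…·T1 = [10/13 -24/13 0; 1/13 29/26 0; 0 0 1]
T5·…·T1 = [-37/65 279/130 0; -34/65 14/65 0; 0 0 1]
T6·…·T1 = [37/65 -279/130 0; -34/65 14/65 0; 0 0 1]
det M = -1; M⁻¹ = [-14/65 -279/130 0; -34/65 -37/65 0; 0 0 1]
M⁻¹ · (-1099/650, -66/325)ᵀ = (4/5, 1)ᵀ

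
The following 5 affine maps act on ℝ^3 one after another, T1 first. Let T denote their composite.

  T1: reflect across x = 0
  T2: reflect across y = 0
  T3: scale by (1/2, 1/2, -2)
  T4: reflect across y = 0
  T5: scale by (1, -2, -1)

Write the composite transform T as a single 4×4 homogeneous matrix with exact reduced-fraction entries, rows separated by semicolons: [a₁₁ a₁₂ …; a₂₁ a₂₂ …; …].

T1 = [-1 0 0 0; 0 1 0 0; 0 0 1 0; 0 0 0 1]
T2·T1 = [-1 0 0 0; 0 -1 0 0; 0 0 1 0; 0 0 0 1]
T3·…·T1 = [-1/2 0 0 0; 0 -1/2 0 0; 0 0 -2 0; 0 0 0 1]
T4·…·T1 = [-1/2 0 0 0; 0 1/2 0 0; 0 0 -2 0; 0 0 0 1]
T5·…·T1 = [-1/2 0 0 0; 0 -1 0 0; 0 0 2 0; 0 0 0 1]

T = [-1/2 0 0 0; 0 -1 0 0; 0 0 2 0; 0 0 0 1]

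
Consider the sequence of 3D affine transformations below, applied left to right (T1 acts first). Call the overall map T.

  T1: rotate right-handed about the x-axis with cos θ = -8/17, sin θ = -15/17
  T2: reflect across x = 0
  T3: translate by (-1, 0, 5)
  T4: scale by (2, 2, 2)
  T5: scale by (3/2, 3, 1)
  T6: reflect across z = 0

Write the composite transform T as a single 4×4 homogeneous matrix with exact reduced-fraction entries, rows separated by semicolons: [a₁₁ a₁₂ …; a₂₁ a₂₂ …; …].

T = [-3 0 0 -3; 0 -48/17 90/17 0; 0 30/17 16/17 -10; 0 0 0 1]

T1 = [1 0 0 0; 0 -8/17 15/17 0; 0 -15/17 -8/17 0; 0 0 0 1]
T2·T1 = [-1 0 0 0; 0 -8/17 15/17 0; 0 -15/17 -8/17 0; 0 0 0 1]
T3·…·T1 = [-1 0 0 -1; 0 -8/17 15/17 0; 0 -15/17 -8/17 5; 0 0 0 1]
T4·…·T1 = [-2 0 0 -2; 0 -16/17 30/17 0; 0 -30/17 -16/17 10; 0 0 0 1]
T5·…·T1 = [-3 0 0 -3; 0 -48/17 90/17 0; 0 -30/17 -16/17 10; 0 0 0 1]
T6·…·T1 = [-3 0 0 -3; 0 -48/17 90/17 0; 0 30/17 16/17 -10; 0 0 0 1]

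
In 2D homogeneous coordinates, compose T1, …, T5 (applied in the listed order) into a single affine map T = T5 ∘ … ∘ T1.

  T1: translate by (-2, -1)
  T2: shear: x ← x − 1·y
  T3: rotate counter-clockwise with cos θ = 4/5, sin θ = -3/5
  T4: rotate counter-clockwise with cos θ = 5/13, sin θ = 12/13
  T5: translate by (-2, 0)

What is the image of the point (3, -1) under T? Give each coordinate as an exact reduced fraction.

T(p) = (8/5, -1/5)

T1 translate by (-2, -1): (3, -1) → (1, -2)
T2 shear: x ← x − 1·y: (1, -2) → (3, -2)
T3 rotate counter-clockwise with cos θ = 4/5, sin θ = -3/5: (3, -2) → (6/5, -17/5)
T4 rotate counter-clockwise with cos θ = 5/13, sin θ = 12/13: (6/5, -17/5) → (18/5, -1/5)
T5 translate by (-2, 0): (18/5, -1/5) → (8/5, -1/5)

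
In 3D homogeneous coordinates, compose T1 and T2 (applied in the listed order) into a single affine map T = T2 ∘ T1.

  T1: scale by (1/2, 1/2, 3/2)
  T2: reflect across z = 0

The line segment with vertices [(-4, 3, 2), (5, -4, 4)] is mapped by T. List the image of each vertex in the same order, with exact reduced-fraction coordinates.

image vertices: (-2, 3/2, -3), (5/2, -2, -6)

T1 scale by (1/2, 1/2, 3/2): (-4, 3, 2) → (-2, 3/2, 3); (5, -4, 4) → (5/2, -2, 6)
T2 reflect across z = 0: (-2, 3/2, 3) → (-2, 3/2, -3); (5/2, -2, 6) → (5/2, -2, -6)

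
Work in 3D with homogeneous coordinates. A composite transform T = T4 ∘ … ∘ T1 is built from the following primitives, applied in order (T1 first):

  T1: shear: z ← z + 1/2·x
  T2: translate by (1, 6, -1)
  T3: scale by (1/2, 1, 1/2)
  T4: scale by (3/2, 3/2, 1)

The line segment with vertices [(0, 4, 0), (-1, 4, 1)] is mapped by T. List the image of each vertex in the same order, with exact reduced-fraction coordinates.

image vertices: (3/4, 15, -1/2), (0, 15, -1/4)

T1 shear: z ← z + 1/2·x: (0, 4, 0) → (0, 4, 0); (-1, 4, 1) → (-1, 4, 1/2)
T2 translate by (1, 6, -1): (0, 4, 0) → (1, 10, -1); (-1, 4, 1/2) → (0, 10, -1/2)
T3 scale by (1/2, 1, 1/2): (1, 10, -1) → (1/2, 10, -1/2); (0, 10, -1/2) → (0, 10, -1/4)
T4 scale by (3/2, 3/2, 1): (1/2, 10, -1/2) → (3/4, 15, -1/2); (0, 10, -1/4) → (0, 15, -1/4)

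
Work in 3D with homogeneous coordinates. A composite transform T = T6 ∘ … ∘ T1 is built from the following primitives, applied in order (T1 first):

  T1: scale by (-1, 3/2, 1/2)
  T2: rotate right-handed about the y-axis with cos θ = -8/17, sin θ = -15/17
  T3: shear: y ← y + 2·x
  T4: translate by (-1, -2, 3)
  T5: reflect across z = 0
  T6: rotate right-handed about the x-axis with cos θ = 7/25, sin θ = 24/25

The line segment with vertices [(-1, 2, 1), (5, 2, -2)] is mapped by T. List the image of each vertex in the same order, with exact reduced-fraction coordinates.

image vertices: (-65/34, 278/85, -154/85), (38/17, 101/85, 632/85)

T1 scale by (-1, 3/2, 1/2): (-1, 2, 1) → (1, 3, 1/2); (5, 2, -2) → (-5, 3, -1)
T2 rotate right-handed about the y-axis with cos θ = -8/17, sin θ = -15/17: (1, 3, 1/2) → (-31/34, 3, 11/17); (-5, 3, -1) → (55/17, 3, -67/17)
T3 shear: y ← y + 2·x: (-31/34, 3, 11/17) → (-31/34, 20/17, 11/17); (55/17, 3, -67/17) → (55/17, 161/17, -67/17)
T4 translate by (-1, -2, 3): (-31/34, 20/17, 11/17) → (-65/34, -14/17, 62/17); (55/17, 161/17, -67/17) → (38/17, 127/17, -16/17)
T5 reflect across z = 0: (-65/34, -14/17, 62/17) → (-65/34, -14/17, -62/17); (38/17, 127/17, -16/17) → (38/17, 127/17, 16/17)
T6 rotate right-handed about the x-axis with cos θ = 7/25, sin θ = 24/25: (-65/34, -14/17, -62/17) → (-65/34, 278/85, -154/85); (38/17, 127/17, 16/17) → (38/17, 101/85, 632/85)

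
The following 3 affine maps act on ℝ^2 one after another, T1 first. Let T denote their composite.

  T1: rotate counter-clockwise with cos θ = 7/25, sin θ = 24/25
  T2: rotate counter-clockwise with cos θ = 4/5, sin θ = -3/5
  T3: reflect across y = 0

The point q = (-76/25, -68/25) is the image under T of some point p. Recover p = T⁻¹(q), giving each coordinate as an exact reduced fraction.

T1 = [7/25 -24/25 0; 24/25 7/25 0; 0 0 1]
T2·T1 = [4/5 -3/5 0; 3/5 4/5 0; 0 0 1]
T3·…·T1 = [4/5 -3/5 0; -3/5 -4/5 0; 0 0 1]
det M = -1; M⁻¹ = [4/5 -3/5 0; -3/5 -4/5 0; 0 0 1]
M⁻¹ · (-76/25, -68/25)ᵀ = (-4/5, 4)ᵀ

p = (-4/5, 4)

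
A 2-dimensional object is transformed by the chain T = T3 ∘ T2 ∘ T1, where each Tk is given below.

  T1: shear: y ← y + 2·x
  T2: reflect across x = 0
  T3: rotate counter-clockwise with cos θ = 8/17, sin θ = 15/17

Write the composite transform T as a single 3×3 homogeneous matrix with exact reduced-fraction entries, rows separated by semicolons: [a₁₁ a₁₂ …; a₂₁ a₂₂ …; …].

T = [-38/17 -15/17 0; 1/17 8/17 0; 0 0 1]

T1 = [1 0 0; 2 1 0; 0 0 1]
T2·T1 = [-1 0 0; 2 1 0; 0 0 1]
T3·…·T1 = [-38/17 -15/17 0; 1/17 8/17 0; 0 0 1]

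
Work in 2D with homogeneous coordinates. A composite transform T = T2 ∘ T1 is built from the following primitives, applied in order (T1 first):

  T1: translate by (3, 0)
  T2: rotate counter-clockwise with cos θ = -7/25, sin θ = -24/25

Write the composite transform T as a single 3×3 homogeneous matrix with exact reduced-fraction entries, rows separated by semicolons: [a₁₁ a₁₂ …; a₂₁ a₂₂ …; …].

T = [-7/25 24/25 -21/25; -24/25 -7/25 -72/25; 0 0 1]

T1 = [1 0 3; 0 1 0; 0 0 1]
T2·T1 = [-7/25 24/25 -21/25; -24/25 -7/25 -72/25; 0 0 1]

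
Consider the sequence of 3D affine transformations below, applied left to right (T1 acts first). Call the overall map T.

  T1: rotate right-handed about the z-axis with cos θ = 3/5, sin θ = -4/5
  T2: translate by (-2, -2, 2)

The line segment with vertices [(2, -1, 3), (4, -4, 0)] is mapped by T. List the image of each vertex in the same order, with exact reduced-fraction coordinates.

image vertices: (-8/5, -21/5, 5), (-14/5, -38/5, 2)

T1 rotate right-handed about the z-axis with cos θ = 3/5, sin θ = -4/5: (2, -1, 3) → (2/5, -11/5, 3); (4, -4, 0) → (-4/5, -28/5, 0)
T2 translate by (-2, -2, 2): (2/5, -11/5, 3) → (-8/5, -21/5, 5); (-4/5, -28/5, 0) → (-14/5, -38/5, 2)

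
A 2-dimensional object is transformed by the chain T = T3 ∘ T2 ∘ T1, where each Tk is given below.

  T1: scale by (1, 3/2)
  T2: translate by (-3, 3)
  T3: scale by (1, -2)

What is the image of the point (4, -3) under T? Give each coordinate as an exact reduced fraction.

T(p) = (1, 3)

T1 scale by (1, 3/2): (4, -3) → (4, -9/2)
T2 translate by (-3, 3): (4, -9/2) → (1, -3/2)
T3 scale by (1, -2): (1, -3/2) → (1, 3)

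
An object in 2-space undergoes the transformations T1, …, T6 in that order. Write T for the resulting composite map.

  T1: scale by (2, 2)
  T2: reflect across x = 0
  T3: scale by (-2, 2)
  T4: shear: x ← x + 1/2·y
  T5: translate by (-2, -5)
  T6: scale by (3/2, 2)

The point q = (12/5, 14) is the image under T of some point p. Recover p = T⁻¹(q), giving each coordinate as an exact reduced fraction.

T1 = [2 0 0; 0 2 0; 0 0 1]
T2·T1 = [-2 0 0; 0 2 0; 0 0 1]
T3·…·T1 = [4 0 0; 0 4 0; 0 0 1]
T4·…·T1 = [4 2 0; 0 4 0; 0 0 1]
T5·…·T1 = [4 2 -2; 0 4 -5; 0 0 1]
T6·…·T1 = [6 3 -3; 0 8 -10; 0 0 1]
det M = 48; M⁻¹ = [1/6 -1/16 -1/8; 0 1/8 5/4; 0 0 1]
M⁻¹ · (12/5, 14)ᵀ = (-3/5, 3)ᵀ

p = (-3/5, 3)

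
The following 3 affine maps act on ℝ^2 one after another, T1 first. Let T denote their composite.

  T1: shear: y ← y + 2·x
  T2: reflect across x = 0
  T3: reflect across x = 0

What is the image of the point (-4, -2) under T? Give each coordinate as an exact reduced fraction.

T1 shear: y ← y + 2·x: (-4, -2) → (-4, -10)
T2 reflect across x = 0: (-4, -10) → (4, -10)
T3 reflect across x = 0: (4, -10) → (-4, -10)

T(p) = (-4, -10)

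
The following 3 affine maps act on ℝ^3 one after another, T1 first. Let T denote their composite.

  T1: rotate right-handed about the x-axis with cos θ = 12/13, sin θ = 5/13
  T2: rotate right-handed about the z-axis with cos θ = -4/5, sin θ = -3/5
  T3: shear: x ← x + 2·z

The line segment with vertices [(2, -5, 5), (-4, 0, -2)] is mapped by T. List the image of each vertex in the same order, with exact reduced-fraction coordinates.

image vertices: (-9/65, 262/65, 35/13), (-2/65, 116/65, -24/13)

T1 rotate right-handed about the x-axis with cos θ = 12/13, sin θ = 5/13: (2, -5, 5) → (2, -85/13, 35/13); (-4, 0, -2) → (-4, 10/13, -24/13)
T2 rotate right-handed about the z-axis with cos θ = -4/5, sin θ = -3/5: (2, -85/13, 35/13) → (-359/65, 262/65, 35/13); (-4, 10/13, -24/13) → (238/65, 116/65, -24/13)
T3 shear: x ← x + 2·z: (-359/65, 262/65, 35/13) → (-9/65, 262/65, 35/13); (238/65, 116/65, -24/13) → (-2/65, 116/65, -24/13)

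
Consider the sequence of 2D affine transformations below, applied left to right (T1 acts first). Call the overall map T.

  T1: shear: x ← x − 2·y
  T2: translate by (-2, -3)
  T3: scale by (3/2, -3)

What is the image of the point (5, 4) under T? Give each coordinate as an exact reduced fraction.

T(p) = (-15/2, -3)

T1 shear: x ← x − 2·y: (5, 4) → (-3, 4)
T2 translate by (-2, -3): (-3, 4) → (-5, 1)
T3 scale by (3/2, -3): (-5, 1) → (-15/2, -3)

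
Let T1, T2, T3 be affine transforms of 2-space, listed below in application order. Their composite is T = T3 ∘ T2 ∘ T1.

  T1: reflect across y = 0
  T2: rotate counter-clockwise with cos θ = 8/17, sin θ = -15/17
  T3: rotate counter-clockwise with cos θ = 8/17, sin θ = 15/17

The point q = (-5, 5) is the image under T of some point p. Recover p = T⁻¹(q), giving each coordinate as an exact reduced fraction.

p = (-5, -5)

T1 = [1 0 0; 0 -1 0; 0 0 1]
T2·T1 = [8/17 -15/17 0; -15/17 -8/17 0; 0 0 1]
T3·…·T1 = [1 0 0; 0 -1 0; 0 0 1]
det M = -1; M⁻¹ = [1 0 0; 0 -1 0; 0 0 1]
M⁻¹ · (-5, 5)ᵀ = (-5, -5)ᵀ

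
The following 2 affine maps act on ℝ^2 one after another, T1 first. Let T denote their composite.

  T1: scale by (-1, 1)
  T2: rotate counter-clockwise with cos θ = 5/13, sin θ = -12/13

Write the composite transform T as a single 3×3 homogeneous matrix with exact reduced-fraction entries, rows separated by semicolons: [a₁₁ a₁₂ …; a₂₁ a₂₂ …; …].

T = [-5/13 12/13 0; 12/13 5/13 0; 0 0 1]

T1 = [-1 0 0; 0 1 0; 0 0 1]
T2·T1 = [-5/13 12/13 0; 12/13 5/13 0; 0 0 1]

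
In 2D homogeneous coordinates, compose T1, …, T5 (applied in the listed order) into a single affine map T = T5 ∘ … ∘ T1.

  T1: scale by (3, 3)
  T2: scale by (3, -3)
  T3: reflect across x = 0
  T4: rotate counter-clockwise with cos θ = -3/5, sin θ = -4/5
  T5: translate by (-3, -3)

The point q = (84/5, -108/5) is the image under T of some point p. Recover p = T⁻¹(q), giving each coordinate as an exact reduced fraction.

p = (-1/3, -3)

T1 = [3 0 0; 0 3 0; 0 0 1]
T2·T1 = [9 0 0; 0 -9 0; 0 0 1]
T3·…·T1 = [-9 0 0; 0 -9 0; 0 0 1]
T4·…·T1 = [27/5 -36/5 0; 36/5 27/5 0; 0 0 1]
T5·…·T1 = [27/5 -36/5 -3; 36/5 27/5 -3; 0 0 1]
det M = 81; M⁻¹ = [1/15 4/45 7/15; -4/45 1/15 -1/15; 0 0 1]
M⁻¹ · (84/5, -108/5)ᵀ = (-1/3, -3)ᵀ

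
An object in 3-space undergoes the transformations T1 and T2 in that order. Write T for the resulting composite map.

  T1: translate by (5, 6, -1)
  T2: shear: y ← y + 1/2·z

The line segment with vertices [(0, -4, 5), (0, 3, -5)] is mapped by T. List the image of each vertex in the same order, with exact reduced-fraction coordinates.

T1 translate by (5, 6, -1): (0, -4, 5) → (5, 2, 4); (0, 3, -5) → (5, 9, -6)
T2 shear: y ← y + 1/2·z: (5, 2, 4) → (5, 4, 4); (5, 9, -6) → (5, 6, -6)

image vertices: (5, 4, 4), (5, 6, -6)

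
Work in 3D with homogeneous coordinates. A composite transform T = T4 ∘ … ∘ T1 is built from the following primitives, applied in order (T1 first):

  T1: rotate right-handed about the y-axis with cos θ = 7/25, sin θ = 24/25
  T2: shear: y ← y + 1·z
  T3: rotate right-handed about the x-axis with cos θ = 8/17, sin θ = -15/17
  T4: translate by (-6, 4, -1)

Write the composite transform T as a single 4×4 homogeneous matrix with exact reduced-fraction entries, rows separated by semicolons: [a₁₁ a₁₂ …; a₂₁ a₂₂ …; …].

T = [7/25 0 24/25 -6; -552/425 8/17 161/425 4; 168/425 -15/17 -49/425 -1; 0 0 0 1]

T1 = [7/25 0 24/25 0; 0 1 0 0; -24/25 0 7/25 0; 0 0 0 1]
T2·T1 = [7/25 0 24/25 0; -24/25 1 7/25 0; -24/25 0 7/25 0; 0 0 0 1]
T3·…·T1 = [7/25 0 24/25 0; -552/425 8/17 161/425 0; 168/425 -15/17 -49/425 0; 0 0 0 1]
T4·…·T1 = [7/25 0 24/25 -6; -552/425 8/17 161/425 4; 168/425 -15/17 -49/425 -1; 0 0 0 1]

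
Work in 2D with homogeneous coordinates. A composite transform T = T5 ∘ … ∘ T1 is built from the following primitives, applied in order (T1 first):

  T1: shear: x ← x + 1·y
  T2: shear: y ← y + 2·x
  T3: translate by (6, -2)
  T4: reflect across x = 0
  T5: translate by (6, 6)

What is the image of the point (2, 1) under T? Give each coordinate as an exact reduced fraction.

T(p) = (-3, 11)

T1 shear: x ← x + 1·y: (2, 1) → (3, 1)
T2 shear: y ← y + 2·x: (3, 1) → (3, 7)
T3 translate by (6, -2): (3, 7) → (9, 5)
T4 reflect across x = 0: (9, 5) → (-9, 5)
T5 translate by (6, 6): (-9, 5) → (-3, 11)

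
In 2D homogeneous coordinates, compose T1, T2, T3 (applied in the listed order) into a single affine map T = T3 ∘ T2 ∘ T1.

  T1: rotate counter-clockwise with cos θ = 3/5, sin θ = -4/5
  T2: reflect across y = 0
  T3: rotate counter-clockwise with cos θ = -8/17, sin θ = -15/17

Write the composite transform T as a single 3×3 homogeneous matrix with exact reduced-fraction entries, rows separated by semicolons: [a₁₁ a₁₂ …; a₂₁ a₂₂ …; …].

T = [36/85 -77/85 0; -77/85 -36/85 0; 0 0 1]

T1 = [3/5 4/5 0; -4/5 3/5 0; 0 0 1]
T2·T1 = [3/5 4/5 0; 4/5 -3/5 0; 0 0 1]
T3·…·T1 = [36/85 -77/85 0; -77/85 -36/85 0; 0 0 1]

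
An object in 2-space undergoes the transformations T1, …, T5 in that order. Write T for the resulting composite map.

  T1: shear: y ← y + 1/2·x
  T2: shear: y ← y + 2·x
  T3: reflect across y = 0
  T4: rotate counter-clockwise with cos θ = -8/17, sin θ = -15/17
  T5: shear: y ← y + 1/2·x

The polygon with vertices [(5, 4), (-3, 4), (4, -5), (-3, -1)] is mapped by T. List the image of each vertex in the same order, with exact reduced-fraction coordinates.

T1 shear: y ← y + 1/2·x: (5, 4) → (5, 13/2); (-3, 4) → (-3, 5/2); (4, -5) → (4, -3); (-3, -1) → (-3, -5/2)
T2 shear: y ← y + 2·x: (5, 13/2) → (5, 33/2); (-3, 5/2) → (-3, -7/2); (4, -3) → (4, 5); (-3, -5/2) → (-3, -17/2)
T3 reflect across y = 0: (5, 33/2) → (5, -33/2); (-3, -7/2) → (-3, 7/2); (4, 5) → (4, -5); (-3, -17/2) → (-3, 17/2)
T4 rotate counter-clockwise with cos θ = -8/17, sin θ = -15/17: (5, -33/2) → (-575/34, 57/17); (-3, 7/2) → (9/2, 1); (4, -5) → (-107/17, -20/17); (-3, 17/2) → (303/34, -23/17)
T5 shear: y ← y + 1/2·x: (-575/34, 57/17) → (-575/34, -347/68); (9/2, 1) → (9/2, 13/4); (-107/17, -20/17) → (-107/17, -147/34); (303/34, -23/17) → (303/34, 211/68)

image vertices: (-575/34, -347/68), (9/2, 13/4), (-107/17, -147/34), (303/34, 211/68)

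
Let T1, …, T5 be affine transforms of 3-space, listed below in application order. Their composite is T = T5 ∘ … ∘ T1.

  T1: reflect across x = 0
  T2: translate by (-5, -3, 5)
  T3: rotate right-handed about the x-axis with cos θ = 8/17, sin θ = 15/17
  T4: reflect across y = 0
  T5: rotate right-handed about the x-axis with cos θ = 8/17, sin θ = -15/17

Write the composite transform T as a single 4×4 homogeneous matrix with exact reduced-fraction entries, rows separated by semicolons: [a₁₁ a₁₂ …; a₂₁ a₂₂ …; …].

T = [-1 0 0 -5; 0 161/289 240/289 717/289; 0 240/289 -161/289 -1525/289; 0 0 0 1]

T1 = [-1 0 0 0; 0 1 0 0; 0 0 1 0; 0 0 0 1]
T2·T1 = [-1 0 0 -5; 0 1 0 -3; 0 0 1 5; 0 0 0 1]
T3·…·T1 = [-1 0 0 -5; 0 8/17 -15/17 -99/17; 0 15/17 8/17 -5/17; 0 0 0 1]
T4·…·T1 = [-1 0 0 -5; 0 -8/17 15/17 99/17; 0 15/17 8/17 -5/17; 0 0 0 1]
T5·…·T1 = [-1 0 0 -5; 0 161/289 240/289 717/289; 0 240/289 -161/289 -1525/289; 0 0 0 1]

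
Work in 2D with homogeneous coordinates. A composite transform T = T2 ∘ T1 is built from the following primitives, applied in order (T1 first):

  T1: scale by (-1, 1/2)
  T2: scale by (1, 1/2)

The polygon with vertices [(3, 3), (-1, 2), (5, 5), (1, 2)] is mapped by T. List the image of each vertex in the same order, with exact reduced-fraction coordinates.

T1 scale by (-1, 1/2): (3, 3) → (-3, 3/2); (-1, 2) → (1, 1); (5, 5) → (-5, 5/2); (1, 2) → (-1, 1)
T2 scale by (1, 1/2): (-3, 3/2) → (-3, 3/4); (1, 1) → (1, 1/2); (-5, 5/2) → (-5, 5/4); (-1, 1) → (-1, 1/2)

image vertices: (-3, 3/4), (1, 1/2), (-5, 5/4), (-1, 1/2)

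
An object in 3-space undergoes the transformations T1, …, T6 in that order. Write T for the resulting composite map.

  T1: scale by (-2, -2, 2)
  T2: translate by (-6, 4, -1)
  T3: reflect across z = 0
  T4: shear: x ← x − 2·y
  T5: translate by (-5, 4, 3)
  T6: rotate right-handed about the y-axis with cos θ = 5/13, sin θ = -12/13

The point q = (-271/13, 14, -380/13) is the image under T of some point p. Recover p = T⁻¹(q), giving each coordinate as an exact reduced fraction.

p = (2, -3, -2)

T1 = [-2 0 0 0; 0 -2 0 0; 0 0 2 0; 0 0 0 1]
T2·T1 = [-2 0 0 -6; 0 -2 0 4; 0 0 2 -1; 0 0 0 1]
T3·…·T1 = [-2 0 0 -6; 0 -2 0 4; 0 0 -2 1; 0 0 0 1]
T4·…·T1 = [-2 4 0 -14; 0 -2 0 4; 0 0 -2 1; 0 0 0 1]
T5·…·T1 = [-2 4 0 -19; 0 -2 0 8; 0 0 -2 4; 0 0 0 1]
T6·…·T1 = [-10/13 20/13 24/13 -11; 0 -2 0 8; -24/13 48/13 -10/13 -16; 0 0 0 1]
det M = -8; M⁻¹ = [-5/26 -1 -6/13 -3/2; 0 -1/2 0 4; 6/13 0 -5/26 2; 0 0 0 1]
M⁻¹ · (-271/13, 14, -380/13)ᵀ = (2, -3, -2)ᵀ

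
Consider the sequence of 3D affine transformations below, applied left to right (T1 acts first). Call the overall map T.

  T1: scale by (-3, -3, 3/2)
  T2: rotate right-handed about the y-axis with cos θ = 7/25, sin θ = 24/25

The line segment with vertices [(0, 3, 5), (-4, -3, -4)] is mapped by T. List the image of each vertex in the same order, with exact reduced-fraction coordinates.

T1 scale by (-3, -3, 3/2): (0, 3, 5) → (0, -9, 15/2); (-4, -3, -4) → (12, 9, -6)
T2 rotate right-handed about the y-axis with cos θ = 7/25, sin θ = 24/25: (0, -9, 15/2) → (36/5, -9, 21/10); (12, 9, -6) → (-12/5, 9, -66/5)

image vertices: (36/5, -9, 21/10), (-12/5, 9, -66/5)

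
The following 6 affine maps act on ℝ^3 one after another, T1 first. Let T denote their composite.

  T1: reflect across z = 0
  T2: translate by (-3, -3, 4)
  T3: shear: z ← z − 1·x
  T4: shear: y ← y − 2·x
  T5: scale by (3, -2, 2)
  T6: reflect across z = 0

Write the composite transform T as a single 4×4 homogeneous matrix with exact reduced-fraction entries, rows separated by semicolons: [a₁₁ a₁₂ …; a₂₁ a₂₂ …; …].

T = [3 0 0 -9; 4 -2 0 -6; 2 0 2 -14; 0 0 0 1]

T1 = [1 0 0 0; 0 1 0 0; 0 0 -1 0; 0 0 0 1]
T2·T1 = [1 0 0 -3; 0 1 0 -3; 0 0 -1 4; 0 0 0 1]
T3·…·T1 = [1 0 0 -3; 0 1 0 -3; -1 0 -1 7; 0 0 0 1]
T4·…·T1 = [1 0 0 -3; -2 1 0 3; -1 0 -1 7; 0 0 0 1]
T5·…·T1 = [3 0 0 -9; 4 -2 0 -6; -2 0 -2 14; 0 0 0 1]
T6·…·T1 = [3 0 0 -9; 4 -2 0 -6; 2 0 2 -14; 0 0 0 1]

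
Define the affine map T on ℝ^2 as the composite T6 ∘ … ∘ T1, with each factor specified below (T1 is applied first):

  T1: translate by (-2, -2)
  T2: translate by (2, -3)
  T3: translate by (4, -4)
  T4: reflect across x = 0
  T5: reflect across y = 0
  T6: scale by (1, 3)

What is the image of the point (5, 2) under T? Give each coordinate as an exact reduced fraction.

T1 translate by (-2, -2): (5, 2) → (3, 0)
T2 translate by (2, -3): (3, 0) → (5, -3)
T3 translate by (4, -4): (5, -3) → (9, -7)
T4 reflect across x = 0: (9, -7) → (-9, -7)
T5 reflect across y = 0: (-9, -7) → (-9, 7)
T6 scale by (1, 3): (-9, 7) → (-9, 21)

T(p) = (-9, 21)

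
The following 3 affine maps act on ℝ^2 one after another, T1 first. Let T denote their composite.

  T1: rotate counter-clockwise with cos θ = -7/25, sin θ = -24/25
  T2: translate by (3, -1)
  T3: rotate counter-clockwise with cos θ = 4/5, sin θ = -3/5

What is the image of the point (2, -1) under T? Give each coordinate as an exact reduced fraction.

T1 rotate counter-clockwise with cos θ = -7/25, sin θ = -24/25: (2, -1) → (-38/25, -41/25)
T2 translate by (3, -1): (-38/25, -41/25) → (37/25, -66/25)
T3 rotate counter-clockwise with cos θ = 4/5, sin θ = -3/5: (37/25, -66/25) → (-2/5, -3)

T(p) = (-2/5, -3)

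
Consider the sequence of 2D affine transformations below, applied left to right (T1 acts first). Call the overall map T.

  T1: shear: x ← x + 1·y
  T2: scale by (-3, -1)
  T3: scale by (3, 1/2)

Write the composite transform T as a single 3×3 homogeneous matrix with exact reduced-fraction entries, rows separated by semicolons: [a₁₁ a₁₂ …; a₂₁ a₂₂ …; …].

T1 = [1 1 0; 0 1 0; 0 0 1]
T2·T1 = [-3 -3 0; 0 -1 0; 0 0 1]
T3·…·T1 = [-9 -9 0; 0 -1/2 0; 0 0 1]

T = [-9 -9 0; 0 -1/2 0; 0 0 1]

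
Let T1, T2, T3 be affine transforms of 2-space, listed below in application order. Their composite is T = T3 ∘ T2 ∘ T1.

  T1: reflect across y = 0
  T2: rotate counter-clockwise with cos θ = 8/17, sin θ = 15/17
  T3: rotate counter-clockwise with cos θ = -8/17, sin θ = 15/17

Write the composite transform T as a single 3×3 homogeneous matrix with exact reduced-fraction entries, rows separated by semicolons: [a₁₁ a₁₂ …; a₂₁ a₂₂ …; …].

T1 = [1 0 0; 0 -1 0; 0 0 1]
T2·T1 = [8/17 15/17 0; 15/17 -8/17 0; 0 0 1]
T3·…·T1 = [-1 0 0; 0 1 0; 0 0 1]

T = [-1 0 0; 0 1 0; 0 0 1]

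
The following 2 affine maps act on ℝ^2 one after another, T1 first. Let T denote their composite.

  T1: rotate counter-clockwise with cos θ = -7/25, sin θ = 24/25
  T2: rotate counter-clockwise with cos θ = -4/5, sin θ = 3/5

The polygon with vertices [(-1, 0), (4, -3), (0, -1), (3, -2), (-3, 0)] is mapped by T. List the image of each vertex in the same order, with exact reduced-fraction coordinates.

image vertices: (44/125, 117/125), (-527/125, -336/125), (-117/125, 44/125), (-366/125, -263/125), (132/125, 351/125)

T1 rotate counter-clockwise with cos θ = -7/25, sin θ = 24/25: (-1, 0) → (7/25, -24/25); (4, -3) → (44/25, 117/25); (0, -1) → (24/25, 7/25); (3, -2) → (27/25, 86/25); (-3, 0) → (21/25, -72/25)
T2 rotate counter-clockwise with cos θ = -4/5, sin θ = 3/5: (7/25, -24/25) → (44/125, 117/125); (44/25, 117/25) → (-527/125, -336/125); (24/25, 7/25) → (-117/125, 44/125); (27/25, 86/25) → (-366/125, -263/125); (21/25, -72/25) → (132/125, 351/125)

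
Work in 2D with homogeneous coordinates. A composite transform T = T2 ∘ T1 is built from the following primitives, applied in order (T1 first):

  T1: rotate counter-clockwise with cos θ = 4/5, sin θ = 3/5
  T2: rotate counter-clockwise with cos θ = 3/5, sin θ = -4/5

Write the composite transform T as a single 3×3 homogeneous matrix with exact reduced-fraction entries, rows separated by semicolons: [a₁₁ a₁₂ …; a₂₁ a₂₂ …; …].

T1 = [4/5 -3/5 0; 3/5 4/5 0; 0 0 1]
T2·T1 = [24/25 7/25 0; -7/25 24/25 0; 0 0 1]

T = [24/25 7/25 0; -7/25 24/25 0; 0 0 1]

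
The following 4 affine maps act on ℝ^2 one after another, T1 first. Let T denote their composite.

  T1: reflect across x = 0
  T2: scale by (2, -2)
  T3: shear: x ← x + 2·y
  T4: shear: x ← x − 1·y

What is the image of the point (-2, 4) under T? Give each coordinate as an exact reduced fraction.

T1 reflect across x = 0: (-2, 4) → (2, 4)
T2 scale by (2, -2): (2, 4) → (4, -8)
T3 shear: x ← x + 2·y: (4, -8) → (-12, -8)
T4 shear: x ← x − 1·y: (-12, -8) → (-4, -8)

T(p) = (-4, -8)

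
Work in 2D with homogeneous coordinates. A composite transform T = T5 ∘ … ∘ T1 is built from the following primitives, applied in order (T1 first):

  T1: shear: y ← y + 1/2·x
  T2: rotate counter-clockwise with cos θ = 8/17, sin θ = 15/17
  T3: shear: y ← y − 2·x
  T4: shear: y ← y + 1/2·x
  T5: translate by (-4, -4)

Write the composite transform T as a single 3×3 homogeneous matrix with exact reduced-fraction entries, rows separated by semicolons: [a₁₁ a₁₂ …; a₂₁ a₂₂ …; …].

T = [1/34 -15/17 -4; 73/68 61/34 -4; 0 0 1]

T1 = [1 0 0; 1/2 1 0; 0 0 1]
T2·T1 = [1/34 -15/17 0; 19/17 8/17 0; 0 0 1]
T3·…·T1 = [1/34 -15/17 0; 18/17 38/17 0; 0 0 1]
T4·…·T1 = [1/34 -15/17 0; 73/68 61/34 0; 0 0 1]
T5·…·T1 = [1/34 -15/17 -4; 73/68 61/34 -4; 0 0 1]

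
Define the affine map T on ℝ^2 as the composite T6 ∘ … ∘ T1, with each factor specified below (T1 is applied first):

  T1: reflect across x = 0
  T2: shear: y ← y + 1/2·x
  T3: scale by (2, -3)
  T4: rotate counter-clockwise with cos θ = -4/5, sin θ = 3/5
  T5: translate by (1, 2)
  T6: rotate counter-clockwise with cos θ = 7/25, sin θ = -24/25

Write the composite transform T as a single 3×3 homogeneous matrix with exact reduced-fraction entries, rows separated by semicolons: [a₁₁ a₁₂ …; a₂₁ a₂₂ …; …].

T = [-527/250 351/125 11/5; -168/125 -132/125 -2/5; 0 0 1]

T1 = [-1 0 0; 0 1 0; 0 0 1]
T2·T1 = [-1 0 0; -1/2 1 0; 0 0 1]
T3·…·T1 = [-2 0 0; 3/2 -3 0; 0 0 1]
T4·…·T1 = [7/10 9/5 0; -12/5 12/5 0; 0 0 1]
T5·…·T1 = [7/10 9/5 1; -12/5 12/5 2; 0 0 1]
T6·…·T1 = [-527/250 351/125 11/5; -168/125 -132/125 -2/5; 0 0 1]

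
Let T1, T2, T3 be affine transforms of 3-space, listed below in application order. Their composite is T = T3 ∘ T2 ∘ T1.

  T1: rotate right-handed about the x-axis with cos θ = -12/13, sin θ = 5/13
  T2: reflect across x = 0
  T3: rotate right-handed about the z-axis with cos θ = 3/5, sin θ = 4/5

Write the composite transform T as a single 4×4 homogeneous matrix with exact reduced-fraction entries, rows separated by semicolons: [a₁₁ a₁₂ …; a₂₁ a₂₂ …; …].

T1 = [1 0 0 0; 0 -12/13 -5/13 0; 0 5/13 -12/13 0; 0 0 0 1]
T2·T1 = [-1 0 0 0; 0 -12/13 -5/13 0; 0 5/13 -12/13 0; 0 0 0 1]
T3·…·T1 = [-3/5 48/65 4/13 0; -4/5 -36/65 -3/13 0; 0 5/13 -12/13 0; 0 0 0 1]

T = [-3/5 48/65 4/13 0; -4/5 -36/65 -3/13 0; 0 5/13 -12/13 0; 0 0 0 1]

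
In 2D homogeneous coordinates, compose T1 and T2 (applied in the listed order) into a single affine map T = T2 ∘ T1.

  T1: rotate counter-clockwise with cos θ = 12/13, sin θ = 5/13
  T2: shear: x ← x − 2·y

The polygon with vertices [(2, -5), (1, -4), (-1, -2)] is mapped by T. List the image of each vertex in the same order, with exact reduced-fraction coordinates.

T1 rotate counter-clockwise with cos θ = 12/13, sin θ = 5/13: (2, -5) → (49/13, -50/13); (1, -4) → (32/13, -43/13); (-1, -2) → (-2/13, -29/13)
T2 shear: x ← x − 2·y: (49/13, -50/13) → (149/13, -50/13); (32/13, -43/13) → (118/13, -43/13); (-2/13, -29/13) → (56/13, -29/13)

image vertices: (149/13, -50/13), (118/13, -43/13), (56/13, -29/13)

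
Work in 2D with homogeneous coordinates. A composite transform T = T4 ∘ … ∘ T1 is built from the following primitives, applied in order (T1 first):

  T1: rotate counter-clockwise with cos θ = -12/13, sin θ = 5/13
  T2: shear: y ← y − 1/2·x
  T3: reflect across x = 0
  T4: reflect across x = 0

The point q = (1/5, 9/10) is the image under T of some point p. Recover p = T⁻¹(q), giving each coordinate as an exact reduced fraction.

T1 = [-12/13 -5/13 0; 5/13 -12/13 0; 0 0 1]
T2·T1 = [-12/13 -5/13 0; 11/13 -19/26 0; 0 0 1]
T3·…·T1 = [12/13 5/13 0; 11/13 -19/26 0; 0 0 1]
T4·…·T1 = [-12/13 -5/13 0; 11/13 -19/26 0; 0 0 1]
det M = 1; M⁻¹ = [-19/26 5/13 0; -11/13 -12/13 0; 0 0 1]
M⁻¹ · (1/5, 9/10)ᵀ = (1/5, -1)ᵀ

p = (1/5, -1)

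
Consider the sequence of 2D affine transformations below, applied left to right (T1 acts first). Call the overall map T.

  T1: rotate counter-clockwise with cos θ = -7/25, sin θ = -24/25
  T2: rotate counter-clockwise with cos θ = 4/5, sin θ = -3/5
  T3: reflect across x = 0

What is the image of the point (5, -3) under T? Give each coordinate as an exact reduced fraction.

T(p) = (29/5, -3/5)

T1 rotate counter-clockwise with cos θ = -7/25, sin θ = -24/25: (5, -3) → (-107/25, -99/25)
T2 rotate counter-clockwise with cos θ = 4/5, sin θ = -3/5: (-107/25, -99/25) → (-29/5, -3/5)
T3 reflect across x = 0: (-29/5, -3/5) → (29/5, -3/5)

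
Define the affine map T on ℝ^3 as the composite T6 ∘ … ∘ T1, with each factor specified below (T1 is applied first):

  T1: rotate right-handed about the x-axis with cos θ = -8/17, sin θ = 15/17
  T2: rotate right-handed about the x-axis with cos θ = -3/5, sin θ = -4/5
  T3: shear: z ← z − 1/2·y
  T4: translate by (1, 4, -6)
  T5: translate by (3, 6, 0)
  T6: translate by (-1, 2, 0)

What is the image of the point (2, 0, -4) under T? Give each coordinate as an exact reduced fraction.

T(p) = (5, 968/85, -164/17)

T1 rotate right-handed about the x-axis with cos θ = -8/17, sin θ = 15/17: (2, 0, -4) → (2, 60/17, 32/17)
T2 rotate right-handed about the x-axis with cos θ = -3/5, sin θ = -4/5: (2, 60/17, 32/17) → (2, -52/85, -336/85)
T3 shear: z ← z − 1/2·y: (2, -52/85, -336/85) → (2, -52/85, -62/17)
T4 translate by (1, 4, -6): (2, -52/85, -62/17) → (3, 288/85, -164/17)
T5 translate by (3, 6, 0): (3, 288/85, -164/17) → (6, 798/85, -164/17)
T6 translate by (-1, 2, 0): (6, 798/85, -164/17) → (5, 968/85, -164/17)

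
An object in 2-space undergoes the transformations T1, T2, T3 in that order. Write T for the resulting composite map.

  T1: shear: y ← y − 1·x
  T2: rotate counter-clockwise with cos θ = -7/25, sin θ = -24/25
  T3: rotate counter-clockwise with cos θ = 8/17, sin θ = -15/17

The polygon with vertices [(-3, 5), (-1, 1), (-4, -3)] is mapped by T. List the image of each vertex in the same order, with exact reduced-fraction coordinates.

image vertices: (1944/425, -3067/425), (118/85, -149/85), (103/25, -4/25)

T1 shear: y ← y − 1·x: (-3, 5) → (-3, 8); (-1, 1) → (-1, 2); (-4, -3) → (-4, 1)
T2 rotate counter-clockwise with cos θ = -7/25, sin θ = -24/25: (-3, 8) → (213/25, 16/25); (-1, 2) → (11/5, 2/5); (-4, 1) → (52/25, 89/25)
T3 rotate counter-clockwise with cos θ = 8/17, sin θ = -15/17: (213/25, 16/25) → (1944/425, -3067/425); (11/5, 2/5) → (118/85, -149/85); (52/25, 89/25) → (103/25, -4/25)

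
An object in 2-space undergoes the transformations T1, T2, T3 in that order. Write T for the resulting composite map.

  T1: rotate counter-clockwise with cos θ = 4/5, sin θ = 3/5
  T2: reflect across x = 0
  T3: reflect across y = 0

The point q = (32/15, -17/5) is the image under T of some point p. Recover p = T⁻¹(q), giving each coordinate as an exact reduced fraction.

T1 = [4/5 -3/5 0; 3/5 4/5 0; 0 0 1]
T2·T1 = [-4/5 3/5 0; 3/5 4/5 0; 0 0 1]
T3·…·T1 = [-4/5 3/5 0; -3/5 -4/5 0; 0 0 1]
det M = 1; M⁻¹ = [-4/5 -3/5 0; 3/5 -4/5 0; 0 0 1]
M⁻¹ · (32/15, -17/5)ᵀ = (1/3, 4)ᵀ

p = (1/3, 4)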